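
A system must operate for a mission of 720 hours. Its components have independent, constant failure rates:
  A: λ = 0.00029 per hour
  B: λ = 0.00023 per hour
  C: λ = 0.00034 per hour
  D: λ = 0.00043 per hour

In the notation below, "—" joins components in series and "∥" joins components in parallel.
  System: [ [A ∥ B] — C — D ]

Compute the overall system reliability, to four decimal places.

R(A) = exp(−0.00029 × 720) = 0.811558
R(B) = exp(−0.00023 × 720) = 0.847385
R(C) = exp(−0.00034 × 720) = 0.782861
R(D) = exp(−0.00043 × 720) = 0.733740
Parallel (A and B): 1 − (1 − 0.811558)(1 − 0.847385) = 0.971241
Series ([0.971241], C, and D): 0.971241 × 0.782861 × 0.733740 = 0.5579

0.5579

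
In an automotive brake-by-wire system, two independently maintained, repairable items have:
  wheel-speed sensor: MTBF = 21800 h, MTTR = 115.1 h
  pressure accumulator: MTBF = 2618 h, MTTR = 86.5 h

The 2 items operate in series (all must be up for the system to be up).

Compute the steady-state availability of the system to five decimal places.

0.96293

A(wheel-speed sensor) = MTBF/(MTBF+MTTR) = 21800/(21800+115.1) = 0.994748
A(pressure accumulator) = MTBF/(MTBF+MTTR) = 2618/(2618+86.5) = 0.968016
Series availability: 0.994748 × 0.968016 = 0.96293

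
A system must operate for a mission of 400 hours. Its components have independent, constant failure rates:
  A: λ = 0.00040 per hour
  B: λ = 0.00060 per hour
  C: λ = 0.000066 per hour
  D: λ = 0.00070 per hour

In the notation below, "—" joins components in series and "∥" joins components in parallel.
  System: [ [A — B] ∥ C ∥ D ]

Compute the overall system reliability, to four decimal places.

0.9979

R(A) = exp(−0.00040 × 400) = 0.852144
R(B) = exp(−0.00060 × 400) = 0.786628
R(C) = exp(−0.000066 × 400) = 0.973945
R(D) = exp(−0.00070 × 400) = 0.755784
Series (A and B): 0.852144 × 0.786628 = 0.670320
Parallel ([0.670320], C, and D): 1 − (1 − 0.670320)(1 − 0.973945)(1 − 0.755784) = 0.9979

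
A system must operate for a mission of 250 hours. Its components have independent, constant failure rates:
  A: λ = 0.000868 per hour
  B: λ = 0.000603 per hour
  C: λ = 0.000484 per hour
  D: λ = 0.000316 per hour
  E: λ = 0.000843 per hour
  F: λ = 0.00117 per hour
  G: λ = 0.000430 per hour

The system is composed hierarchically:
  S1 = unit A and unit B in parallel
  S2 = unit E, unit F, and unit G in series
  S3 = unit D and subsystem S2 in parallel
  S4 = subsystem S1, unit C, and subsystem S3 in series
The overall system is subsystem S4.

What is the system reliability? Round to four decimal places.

R(A) = exp(−0.000868 × 250) = 0.804930
R(B) = exp(−0.000603 × 250) = 0.860063
R(C) = exp(−0.000484 × 250) = 0.886034
R(D) = exp(−0.000316 × 250) = 0.924040
R(E) = exp(−0.000843 × 250) = 0.809977
R(F) = exp(−0.00117 × 250) = 0.746395
R(G) = exp(−0.000430 × 250) = 0.898077
Parallel (A and B): 1 − (1 − 0.804930)(1 − 0.860063) = 0.972702
Series (E, F, and G): 0.809977 × 0.746395 × 0.898077 = 0.542944
Parallel (D and [0.542944]): 1 − (1 − 0.924040)(1 − 0.542944) = 0.965282
Series ([0.972702], C, and [0.965282]): 0.972702 × 0.886034 × 0.965282 = 0.8319

0.8319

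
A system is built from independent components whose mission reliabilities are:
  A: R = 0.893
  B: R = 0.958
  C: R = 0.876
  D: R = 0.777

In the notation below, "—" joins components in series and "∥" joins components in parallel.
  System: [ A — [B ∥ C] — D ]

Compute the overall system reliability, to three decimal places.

Parallel (B and C): 1 − (1 − 0.95800)(1 − 0.87600) = 0.99479
Series (A, [0.99479], and D): 0.89300 × 0.99479 × 0.77700 = 0.690

0.690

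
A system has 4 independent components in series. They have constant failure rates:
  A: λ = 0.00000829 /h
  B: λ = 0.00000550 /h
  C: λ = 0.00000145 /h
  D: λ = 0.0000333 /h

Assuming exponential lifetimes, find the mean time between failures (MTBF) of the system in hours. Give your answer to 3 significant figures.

20600

Series of exponential components: λ_sys = Σ λ_i
λ_sys = 0.00000829 + 0.00000550 + 0.00000145 + 0.0000333 = 4.8540e-05 /h
MTBF = 1 / λ_sys = 20600 h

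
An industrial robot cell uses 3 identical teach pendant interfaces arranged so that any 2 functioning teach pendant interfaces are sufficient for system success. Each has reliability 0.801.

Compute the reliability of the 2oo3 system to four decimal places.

R = Σ_{i=2}^{3} C(3,i) p^i (1−p)^{3−i} with p = 0.801
C(3,2)·0.801^2·0.199^1 = 0.383036
C(3,3)·0.801^3·0.199^0 = 0.513922
Sum = 0.8970

0.8970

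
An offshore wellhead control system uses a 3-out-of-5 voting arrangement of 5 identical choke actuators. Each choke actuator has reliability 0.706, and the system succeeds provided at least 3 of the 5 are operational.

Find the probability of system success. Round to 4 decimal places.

0.8448

R = Σ_{i=3}^{5} C(5,i) p^i (1−p)^{5−i} with p = 0.706
C(5,3)·0.706^3·0.294^2 = 0.304165
C(5,4)·0.706^4·0.294^1 = 0.365205
C(5,5)·0.706^5·0.294^0 = 0.175398
Sum = 0.8448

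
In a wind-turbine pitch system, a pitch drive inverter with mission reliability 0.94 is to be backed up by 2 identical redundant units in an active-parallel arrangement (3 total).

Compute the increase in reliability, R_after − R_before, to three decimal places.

0.060

R_before = 0.94
R_after = 1 − (1 − 0.94)^3 = 1.000
ΔR = 1.000 − 0.94 = 0.060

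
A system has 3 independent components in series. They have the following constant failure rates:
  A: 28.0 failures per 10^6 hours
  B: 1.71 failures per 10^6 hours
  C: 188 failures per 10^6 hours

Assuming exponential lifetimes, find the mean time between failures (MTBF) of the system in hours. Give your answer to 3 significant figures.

4590

Series of exponential components: λ_sys = Σ λ_i
λ_sys = 0.0000280 + 0.00000171 + 0.000188 = 2.1771e-04 /h
MTBF = 1 / λ_sys = 4590 h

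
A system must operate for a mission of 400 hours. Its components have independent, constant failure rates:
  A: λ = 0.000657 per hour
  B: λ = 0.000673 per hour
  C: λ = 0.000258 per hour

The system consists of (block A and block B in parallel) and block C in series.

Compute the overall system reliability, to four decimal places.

R(A) = exp(−0.000657 × 400) = 0.768896
R(B) = exp(−0.000673 × 400) = 0.763990
R(C) = exp(−0.000258 × 400) = 0.901947
Parallel (A and B): 1 − (1 − 0.768896)(1 − 0.763990) = 0.945457
Series ([0.945457] and C): 0.945457 × 0.901947 = 0.8528

0.8528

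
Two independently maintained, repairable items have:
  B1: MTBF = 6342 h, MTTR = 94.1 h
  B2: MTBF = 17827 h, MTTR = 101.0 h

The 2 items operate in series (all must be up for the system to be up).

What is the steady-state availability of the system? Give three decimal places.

A(B1) = MTBF/(MTBF+MTTR) = 6342/(6342+94.1) = 0.985379
A(B2) = MTBF/(MTBF+MTTR) = 17827/(17827+101.0) = 0.994366
Series availability: 0.985379 × 0.994366 = 0.980

0.980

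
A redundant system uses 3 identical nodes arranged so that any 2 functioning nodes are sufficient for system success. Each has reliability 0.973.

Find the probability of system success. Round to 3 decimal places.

R = Σ_{i=2}^{3} C(3,i) p^i (1−p)^{3−i} with p = 0.973
C(3,2)·0.973^2·0.027^1 = 0.07669
C(3,3)·0.973^3·0.027^0 = 0.92117
Sum = 0.998

0.998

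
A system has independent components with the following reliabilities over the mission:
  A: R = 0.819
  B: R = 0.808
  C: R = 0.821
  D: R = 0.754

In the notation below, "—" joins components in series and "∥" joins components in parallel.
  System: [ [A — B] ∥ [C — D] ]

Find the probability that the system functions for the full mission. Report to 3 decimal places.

0.871

Series (A and B): 0.81900 × 0.80800 = 0.66175
Series (C and D): 0.82100 × 0.75400 = 0.61903
Parallel ([0.66175] and [0.61903]): 1 − (1 − 0.66175)(1 − 0.61903) = 0.871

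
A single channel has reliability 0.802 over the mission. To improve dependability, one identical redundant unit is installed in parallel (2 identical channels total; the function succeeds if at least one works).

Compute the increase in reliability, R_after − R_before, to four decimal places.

0.1588

R_before = 0.802
R_after = 1 − (1 − 0.802)^2 = 0.9608
ΔR = 0.9608 − 0.802 = 0.1588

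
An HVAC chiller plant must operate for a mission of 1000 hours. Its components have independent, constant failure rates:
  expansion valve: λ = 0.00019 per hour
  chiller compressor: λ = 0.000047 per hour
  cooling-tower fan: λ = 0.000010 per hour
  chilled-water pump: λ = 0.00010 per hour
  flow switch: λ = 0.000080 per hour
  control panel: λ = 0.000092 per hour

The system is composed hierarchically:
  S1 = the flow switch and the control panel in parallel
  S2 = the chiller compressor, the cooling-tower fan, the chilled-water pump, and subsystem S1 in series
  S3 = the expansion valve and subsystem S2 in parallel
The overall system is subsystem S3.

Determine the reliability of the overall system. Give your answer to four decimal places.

0.9739

R(expansion valve) = exp(−0.00019 × 1000) = 0.826959
R(chiller compressor) = exp(−0.000047 × 1000) = 0.954087
R(cooling-tower fan) = exp(−0.000010 × 1000) = 0.990050
R(chilled-water pump) = exp(−0.00010 × 1000) = 0.904837
R(flow switch) = exp(−0.000080 × 1000) = 0.923116
R(control panel) = exp(−0.000092 × 1000) = 0.912105
Parallel (flow switch and control panel): 1 − (1 − 0.923116)(1 − 0.912105) = 0.993242
Series (chiller compressor, cooling-tower fan, chilled-water pump, and [0.993242]): 0.954087 × 0.990050 × 0.904837 × 0.993242 = 0.848927
Parallel (expansion valve and [0.848927]): 1 − (1 − 0.826959)(1 − 0.848927) = 0.9739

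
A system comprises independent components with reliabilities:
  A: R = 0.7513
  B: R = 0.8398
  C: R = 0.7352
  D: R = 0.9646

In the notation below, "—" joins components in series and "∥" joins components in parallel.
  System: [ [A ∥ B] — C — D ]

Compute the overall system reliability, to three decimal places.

0.681

Parallel (A and B): 1 − (1 − 0.75130)(1 − 0.83980) = 0.96016
Series ([0.96016], C, and D): 0.96016 × 0.73520 × 0.96460 = 0.681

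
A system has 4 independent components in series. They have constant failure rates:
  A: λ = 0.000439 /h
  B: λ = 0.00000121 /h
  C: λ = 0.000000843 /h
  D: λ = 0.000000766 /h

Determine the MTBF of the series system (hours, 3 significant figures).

2260

Series of exponential components: λ_sys = Σ λ_i
λ_sys = 0.000439 + 0.00000121 + 0.000000843 + 0.000000766 = 4.4182e-04 /h
MTBF = 1 / λ_sys = 2260 h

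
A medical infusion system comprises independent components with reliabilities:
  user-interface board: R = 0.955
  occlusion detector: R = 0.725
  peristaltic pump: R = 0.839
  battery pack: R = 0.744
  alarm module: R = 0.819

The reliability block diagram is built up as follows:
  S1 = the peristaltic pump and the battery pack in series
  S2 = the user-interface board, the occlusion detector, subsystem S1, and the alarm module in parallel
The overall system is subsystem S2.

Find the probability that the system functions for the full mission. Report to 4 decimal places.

0.9992

Series (peristaltic pump and battery pack): 0.839000 × 0.744000 = 0.624216
Parallel (user-interface board, occlusion detector, [0.624216], and alarm module): 1 − (1 − 0.955000)(1 − 0.725000)(1 − 0.624216)(1 − 0.819000) = 0.9992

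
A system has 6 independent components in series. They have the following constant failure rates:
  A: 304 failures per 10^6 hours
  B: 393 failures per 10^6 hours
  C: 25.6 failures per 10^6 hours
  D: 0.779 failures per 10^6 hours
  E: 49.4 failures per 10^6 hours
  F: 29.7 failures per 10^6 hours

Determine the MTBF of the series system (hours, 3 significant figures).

Series of exponential components: λ_sys = Σ λ_i
λ_sys = 0.000304 + 0.000393 + 0.0000256 + 0.000000779 + 0.0000494 + 0.0000297 = 8.0248e-04 /h
MTBF = 1 / λ_sys = 1250 h

1250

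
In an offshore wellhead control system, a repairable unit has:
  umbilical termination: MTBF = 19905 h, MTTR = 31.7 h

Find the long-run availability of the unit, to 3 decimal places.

0.998

A(umbilical termination) = MTBF/(MTBF+MTTR) = 19905/(19905+31.7) = 0.998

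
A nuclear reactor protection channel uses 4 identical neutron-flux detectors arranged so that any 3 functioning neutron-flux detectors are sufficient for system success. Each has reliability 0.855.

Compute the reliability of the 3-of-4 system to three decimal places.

0.897

R = Σ_{i=3}^{4} C(4,i) p^i (1−p)^{4−i} with p = 0.855
C(4,3)·0.855^3·0.145^1 = 0.36252
C(4,4)·0.855^4·0.145^0 = 0.53440
Sum = 0.897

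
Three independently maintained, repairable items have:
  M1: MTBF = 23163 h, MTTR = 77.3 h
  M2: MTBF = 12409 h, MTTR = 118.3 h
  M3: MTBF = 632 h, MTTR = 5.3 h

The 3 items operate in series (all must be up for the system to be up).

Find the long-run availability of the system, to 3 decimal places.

A(M1) = MTBF/(MTBF+MTTR) = 23163/(23163+77.3) = 0.996674
A(M2) = MTBF/(MTBF+MTTR) = 12409/(12409+118.3) = 0.990557
A(M3) = MTBF/(MTBF+MTTR) = 632/(632+5.3) = 0.991684
Series availability: 0.996674 × 0.990557 × 0.991684 = 0.979

0.979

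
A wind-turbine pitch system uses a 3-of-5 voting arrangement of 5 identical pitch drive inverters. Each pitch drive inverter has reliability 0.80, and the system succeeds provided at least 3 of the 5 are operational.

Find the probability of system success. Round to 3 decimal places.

0.942

R = Σ_{i=3}^{5} C(5,i) p^i (1−p)^{5−i} with p = 0.80
C(5,3)·0.80^3·0.20^2 = 0.20480
C(5,4)·0.80^4·0.20^1 = 0.40960
C(5,5)·0.80^5·0.20^0 = 0.32768
Sum = 0.942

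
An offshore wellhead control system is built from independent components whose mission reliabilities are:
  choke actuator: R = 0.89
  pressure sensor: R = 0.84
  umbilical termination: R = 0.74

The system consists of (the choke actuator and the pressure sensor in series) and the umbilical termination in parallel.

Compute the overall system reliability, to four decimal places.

Series (choke actuator and pressure sensor): 0.890000 × 0.840000 = 0.747600
Parallel ([0.747600] and umbilical termination): 1 − (1 − 0.747600)(1 − 0.740000) = 0.9344

0.9344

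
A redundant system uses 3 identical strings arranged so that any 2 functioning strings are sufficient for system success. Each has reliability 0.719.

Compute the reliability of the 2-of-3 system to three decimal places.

0.807

R = Σ_{i=2}^{3} C(3,i) p^i (1−p)^{3−i} with p = 0.719
C(3,2)·0.719^2·0.281^1 = 0.43580
C(3,3)·0.719^3·0.281^0 = 0.37169
Sum = 0.807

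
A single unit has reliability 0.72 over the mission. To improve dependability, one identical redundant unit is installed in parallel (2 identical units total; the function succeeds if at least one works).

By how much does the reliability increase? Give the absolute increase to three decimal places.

R_before = 0.72
R_after = 1 − (1 − 0.72)^2 = 0.922
ΔR = 0.922 − 0.72 = 0.202

0.202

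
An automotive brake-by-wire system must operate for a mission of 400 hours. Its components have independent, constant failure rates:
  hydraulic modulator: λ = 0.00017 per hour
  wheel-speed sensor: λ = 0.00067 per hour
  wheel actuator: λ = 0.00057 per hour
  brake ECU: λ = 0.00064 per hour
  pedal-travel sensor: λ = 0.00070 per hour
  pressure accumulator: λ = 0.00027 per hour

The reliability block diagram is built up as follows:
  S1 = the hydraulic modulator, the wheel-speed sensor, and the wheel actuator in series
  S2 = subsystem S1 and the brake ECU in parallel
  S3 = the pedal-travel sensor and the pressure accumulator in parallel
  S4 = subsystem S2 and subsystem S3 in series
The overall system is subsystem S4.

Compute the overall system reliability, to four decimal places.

0.8801

R(hydraulic modulator) = exp(−0.00017 × 400) = 0.934260
R(wheel-speed sensor) = exp(−0.00067 × 400) = 0.764908
R(wheel actuator) = exp(−0.00057 × 400) = 0.796124
R(brake ECU) = exp(−0.00064 × 400) = 0.774142
R(pedal-travel sensor) = exp(−0.00070 × 400) = 0.755784
R(pressure accumulator) = exp(−0.00027 × 400) = 0.897628
Series (hydraulic modulator, wheel-speed sensor, and wheel actuator): 0.934260 × 0.764908 × 0.796124 = 0.568928
Parallel ([0.568928] and brake ECU): 1 − (1 − 0.568928)(1 − 0.774142) = 0.902639
Parallel (pedal-travel sensor and pressure accumulator): 1 − (1 − 0.755784)(1 − 0.897628) = 0.974999
Series ([0.902639] and [0.974999]): 0.902639 × 0.974999 = 0.8801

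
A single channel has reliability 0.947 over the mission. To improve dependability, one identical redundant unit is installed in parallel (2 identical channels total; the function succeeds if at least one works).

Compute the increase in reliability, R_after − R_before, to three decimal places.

R_before = 0.947
R_after = 1 − (1 − 0.947)^2 = 0.997
ΔR = 0.997 − 0.947 = 0.050

0.050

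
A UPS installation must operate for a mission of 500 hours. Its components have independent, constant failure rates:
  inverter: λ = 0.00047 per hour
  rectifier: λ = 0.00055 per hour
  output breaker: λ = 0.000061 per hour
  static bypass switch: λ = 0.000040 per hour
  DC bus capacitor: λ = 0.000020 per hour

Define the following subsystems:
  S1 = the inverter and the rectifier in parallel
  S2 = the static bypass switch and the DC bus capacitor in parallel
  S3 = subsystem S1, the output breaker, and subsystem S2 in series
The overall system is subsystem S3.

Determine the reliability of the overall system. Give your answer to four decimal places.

0.9209

R(inverter) = exp(−0.00047 × 500) = 0.790571
R(rectifier) = exp(−0.00055 × 500) = 0.759572
R(output breaker) = exp(−0.000061 × 500) = 0.969960
R(static bypass switch) = exp(−0.000040 × 500) = 0.980199
R(DC bus capacitor) = exp(−0.000020 × 500) = 0.990050
Parallel (inverter and rectifier): 1 − (1 − 0.790571)(1 − 0.759572) = 0.949647
Parallel (static bypass switch and DC bus capacitor): 1 − (1 − 0.980199)(1 − 0.990050) = 0.999803
Series ([0.949647], output breaker, and [0.999803]): 0.949647 × 0.969960 × 0.999803 = 0.9209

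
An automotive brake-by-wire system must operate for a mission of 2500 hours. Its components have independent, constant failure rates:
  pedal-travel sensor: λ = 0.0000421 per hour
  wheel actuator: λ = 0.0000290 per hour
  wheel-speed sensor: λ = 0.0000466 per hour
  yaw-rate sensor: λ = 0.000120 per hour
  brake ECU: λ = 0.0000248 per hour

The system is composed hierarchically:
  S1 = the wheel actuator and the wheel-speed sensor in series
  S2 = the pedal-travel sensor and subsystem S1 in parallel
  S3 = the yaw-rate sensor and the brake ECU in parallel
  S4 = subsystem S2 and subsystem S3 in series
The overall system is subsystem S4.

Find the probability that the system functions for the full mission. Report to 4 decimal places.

R(pedal-travel sensor) = exp(−0.0000421 × 2500) = 0.900099
R(wheel actuator) = exp(−0.0000290 × 2500) = 0.930066
R(wheel-speed sensor) = exp(−0.0000466 × 2500) = 0.890030
R(yaw-rate sensor) = exp(−0.000120 × 2500) = 0.740818
R(brake ECU) = exp(−0.0000248 × 2500) = 0.939883
Series (wheel actuator and wheel-speed sensor): 0.930066 × 0.890030 = 0.827787
Parallel (pedal-travel sensor and [0.827787]): 1 − (1 − 0.900099)(1 − 0.827787) = 0.982796
Parallel (yaw-rate sensor and brake ECU): 1 − (1 − 0.740818)(1 − 0.939883) = 0.984419
Series ([0.982796] and [0.984419]): 0.982796 × 0.984419 = 0.9675

0.9675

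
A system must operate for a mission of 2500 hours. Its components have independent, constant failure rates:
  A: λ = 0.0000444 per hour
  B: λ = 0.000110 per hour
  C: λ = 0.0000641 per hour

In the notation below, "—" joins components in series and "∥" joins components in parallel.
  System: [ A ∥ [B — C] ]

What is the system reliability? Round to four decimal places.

0.9629

R(A) = exp(−0.0000444 × 2500) = 0.894939
R(B) = exp(−0.000110 × 2500) = 0.759572
R(C) = exp(−0.0000641 × 2500) = 0.851931
Series (B and C): 0.759572 × 0.851931 = 0.647103
Parallel (A and [0.647103]): 1 − (1 − 0.894939)(1 − 0.647103) = 0.9629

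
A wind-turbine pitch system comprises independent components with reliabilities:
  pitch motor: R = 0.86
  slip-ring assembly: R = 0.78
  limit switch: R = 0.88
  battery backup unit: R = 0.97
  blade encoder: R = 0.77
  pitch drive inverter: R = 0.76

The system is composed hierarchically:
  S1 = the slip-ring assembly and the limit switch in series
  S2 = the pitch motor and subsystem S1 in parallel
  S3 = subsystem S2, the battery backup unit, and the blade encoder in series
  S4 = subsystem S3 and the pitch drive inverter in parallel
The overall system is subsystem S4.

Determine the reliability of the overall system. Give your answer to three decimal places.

Series (slip-ring assembly and limit switch): 0.78000 × 0.88000 = 0.68640
Parallel (pitch motor and [0.68640]): 1 − (1 − 0.86000)(1 − 0.68640) = 0.95610
Series ([0.95610], battery backup unit, and blade encoder): 0.95610 × 0.97000 × 0.77000 = 0.71411
Parallel ([0.71411] and pitch drive inverter): 1 − (1 − 0.71411)(1 − 0.76000) = 0.931

0.931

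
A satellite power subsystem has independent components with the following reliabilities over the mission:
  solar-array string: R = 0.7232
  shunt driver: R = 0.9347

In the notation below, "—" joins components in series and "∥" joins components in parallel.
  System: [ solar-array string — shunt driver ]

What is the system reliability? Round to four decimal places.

0.6760

Series (solar-array string and shunt driver): 0.723200 × 0.934700 = 0.6760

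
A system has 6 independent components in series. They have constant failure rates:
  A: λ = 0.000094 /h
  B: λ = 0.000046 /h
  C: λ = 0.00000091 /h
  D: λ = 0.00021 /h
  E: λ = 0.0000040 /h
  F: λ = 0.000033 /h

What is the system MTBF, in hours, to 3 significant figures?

2580

Series of exponential components: λ_sys = Σ λ_i
λ_sys = 0.000094 + 0.000046 + 0.00000091 + 0.00021 + 0.0000040 + 0.000033 = 3.8791e-04 /h
MTBF = 1 / λ_sys = 2580 h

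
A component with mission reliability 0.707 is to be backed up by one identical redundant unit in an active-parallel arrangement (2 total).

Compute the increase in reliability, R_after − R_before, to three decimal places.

0.207

R_before = 0.707
R_after = 1 − (1 − 0.707)^2 = 0.914
ΔR = 0.914 − 0.707 = 0.207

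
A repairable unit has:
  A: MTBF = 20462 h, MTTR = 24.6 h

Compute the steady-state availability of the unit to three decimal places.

0.999

A(A) = MTBF/(MTBF+MTTR) = 20462/(20462+24.6) = 0.999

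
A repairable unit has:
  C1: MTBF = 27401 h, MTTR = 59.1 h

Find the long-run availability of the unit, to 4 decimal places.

A(C1) = MTBF/(MTBF+MTTR) = 27401/(27401+59.1) = 0.9978

0.9978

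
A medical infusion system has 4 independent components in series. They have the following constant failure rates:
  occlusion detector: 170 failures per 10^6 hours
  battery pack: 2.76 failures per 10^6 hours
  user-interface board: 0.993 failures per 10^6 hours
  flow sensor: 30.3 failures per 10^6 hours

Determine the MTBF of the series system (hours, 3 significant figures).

4900

Series of exponential components: λ_sys = Σ λ_i
λ_sys = 0.000170 + 0.00000276 + 0.000000993 + 0.0000303 = 2.0405e-04 /h
MTBF = 1 / λ_sys = 4900 h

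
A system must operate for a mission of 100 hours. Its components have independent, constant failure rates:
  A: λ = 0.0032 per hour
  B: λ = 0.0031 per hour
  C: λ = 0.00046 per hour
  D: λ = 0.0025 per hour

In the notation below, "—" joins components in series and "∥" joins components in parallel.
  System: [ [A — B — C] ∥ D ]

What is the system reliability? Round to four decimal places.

0.8913

R(A) = exp(−0.0032 × 100) = 0.726149
R(B) = exp(−0.0031 × 100) = 0.733447
R(C) = exp(−0.00046 × 100) = 0.955042
R(D) = exp(−0.0025 × 100) = 0.778801
Series (A, B, and C): 0.726149 × 0.733447 × 0.955042 = 0.508648
Parallel ([0.508648] and D): 1 − (1 − 0.508648)(1 − 0.778801) = 0.8913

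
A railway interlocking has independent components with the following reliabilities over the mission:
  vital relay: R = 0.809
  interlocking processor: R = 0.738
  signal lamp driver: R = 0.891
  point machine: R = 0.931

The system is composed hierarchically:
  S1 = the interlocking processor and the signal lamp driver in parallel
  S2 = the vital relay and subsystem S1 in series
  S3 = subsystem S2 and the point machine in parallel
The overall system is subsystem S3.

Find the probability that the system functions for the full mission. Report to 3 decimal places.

0.985

Parallel (interlocking processor and signal lamp driver): 1 − (1 − 0.73800)(1 − 0.89100) = 0.97144
Series (vital relay and [0.97144]): 0.80900 × 0.97144 = 0.78589
Parallel ([0.78589] and point machine): 1 − (1 − 0.78589)(1 − 0.93100) = 0.985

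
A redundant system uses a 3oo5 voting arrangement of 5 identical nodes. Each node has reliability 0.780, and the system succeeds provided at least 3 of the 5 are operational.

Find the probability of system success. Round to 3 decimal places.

0.926

R = Σ_{i=3}^{5} C(5,i) p^i (1−p)^{5−i} with p = 0.780
C(5,3)·0.780^3·0.220^2 = 0.22968
C(5,4)·0.780^4·0.220^1 = 0.40717
C(5,5)·0.780^5·0.220^0 = 0.28872
Sum = 0.926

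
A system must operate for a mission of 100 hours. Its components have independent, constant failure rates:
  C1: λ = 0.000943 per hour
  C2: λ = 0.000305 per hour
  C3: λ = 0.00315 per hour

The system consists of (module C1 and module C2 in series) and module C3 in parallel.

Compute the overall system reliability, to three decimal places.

R(C1) = exp(−0.000943 × 100) = 0.91001
R(C2) = exp(−0.000305 × 100) = 0.96996
R(C3) = exp(−0.00315 × 100) = 0.72979
Series (C1 and C2): 0.91001 × 0.96996 = 0.88267
Parallel ([0.88267] and C3): 1 − (1 − 0.88267)(1 − 0.72979) = 0.968

0.968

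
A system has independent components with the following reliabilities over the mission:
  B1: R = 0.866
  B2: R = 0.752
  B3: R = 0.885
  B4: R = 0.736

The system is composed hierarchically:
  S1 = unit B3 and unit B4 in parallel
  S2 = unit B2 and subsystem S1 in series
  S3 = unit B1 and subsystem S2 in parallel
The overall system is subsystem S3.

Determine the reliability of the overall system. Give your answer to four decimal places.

0.9637

Parallel (B3 and B4): 1 − (1 − 0.885000)(1 − 0.736000) = 0.969640
Series (B2 and [0.969640]): 0.752000 × 0.969640 = 0.729169
Parallel (B1 and [0.729169]): 1 − (1 − 0.866000)(1 − 0.729169) = 0.9637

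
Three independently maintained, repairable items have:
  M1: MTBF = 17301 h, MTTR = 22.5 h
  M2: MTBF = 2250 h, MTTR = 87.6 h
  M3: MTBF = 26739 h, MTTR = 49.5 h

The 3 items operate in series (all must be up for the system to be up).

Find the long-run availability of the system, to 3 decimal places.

0.959

A(M1) = MTBF/(MTBF+MTTR) = 17301/(17301+22.5) = 0.998701
A(M2) = MTBF/(MTBF+MTTR) = 2250/(2250+87.6) = 0.962526
A(M3) = MTBF/(MTBF+MTTR) = 26739/(26739+49.5) = 0.998152
Series availability: 0.998701 × 0.962526 × 0.998152 = 0.959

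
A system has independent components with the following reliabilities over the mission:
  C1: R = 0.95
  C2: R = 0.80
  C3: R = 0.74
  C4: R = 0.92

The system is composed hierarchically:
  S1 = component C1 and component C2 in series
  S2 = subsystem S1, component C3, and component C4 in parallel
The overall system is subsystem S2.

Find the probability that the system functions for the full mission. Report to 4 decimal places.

Series (C1 and C2): 0.950000 × 0.800000 = 0.760000
Parallel ([0.760000], C3, and C4): 1 − (1 − 0.760000)(1 − 0.740000)(1 − 0.920000) = 0.9950

0.9950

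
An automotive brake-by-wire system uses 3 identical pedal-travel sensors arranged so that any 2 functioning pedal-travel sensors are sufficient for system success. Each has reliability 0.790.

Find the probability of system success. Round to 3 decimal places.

0.886

R = Σ_{i=2}^{3} C(3,i) p^i (1−p)^{3−i} with p = 0.790
C(3,2)·0.790^2·0.210^1 = 0.39318
C(3,3)·0.790^3·0.210^0 = 0.49304
Sum = 0.886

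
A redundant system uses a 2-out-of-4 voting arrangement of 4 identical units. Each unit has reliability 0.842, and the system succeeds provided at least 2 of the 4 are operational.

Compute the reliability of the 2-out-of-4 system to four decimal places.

0.9861

R = Σ_{i=2}^{4} C(4,i) p^i (1−p)^{4−i} with p = 0.842
C(4,2)·0.842^2·0.158^2 = 0.106191
C(4,3)·0.842^3·0.158^1 = 0.377271
C(4,4)·0.842^4·0.158^0 = 0.502630
Sum = 0.9861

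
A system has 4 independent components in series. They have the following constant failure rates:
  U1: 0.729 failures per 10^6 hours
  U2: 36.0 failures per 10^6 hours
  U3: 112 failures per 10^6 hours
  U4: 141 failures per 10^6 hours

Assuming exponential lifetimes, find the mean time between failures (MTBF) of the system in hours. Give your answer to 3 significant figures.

3450

Series of exponential components: λ_sys = Σ λ_i
λ_sys = 0.000000729 + 0.0000360 + 0.000112 + 0.000141 = 2.8973e-04 /h
MTBF = 1 / λ_sys = 3450 h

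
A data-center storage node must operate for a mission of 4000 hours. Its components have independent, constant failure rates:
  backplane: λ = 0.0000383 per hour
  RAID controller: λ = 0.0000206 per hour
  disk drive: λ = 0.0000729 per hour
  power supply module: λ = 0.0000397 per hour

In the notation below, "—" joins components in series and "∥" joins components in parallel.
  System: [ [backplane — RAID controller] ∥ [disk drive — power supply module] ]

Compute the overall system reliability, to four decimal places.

0.9239

R(backplane) = exp(−0.0000383 × 4000) = 0.857958
R(RAID controller) = exp(−0.0000206 × 4000) = 0.920904
R(disk drive) = exp(−0.0000729 × 4000) = 0.747067
R(power supply module) = exp(−0.0000397 × 4000) = 0.853167
Series (backplane and RAID controller): 0.857958 × 0.920904 = 0.790097
Series (disk drive and power supply module): 0.747067 × 0.853167 = 0.637373
Parallel ([0.790097] and [0.637373]): 1 − (1 − 0.790097)(1 − 0.637373) = 0.9239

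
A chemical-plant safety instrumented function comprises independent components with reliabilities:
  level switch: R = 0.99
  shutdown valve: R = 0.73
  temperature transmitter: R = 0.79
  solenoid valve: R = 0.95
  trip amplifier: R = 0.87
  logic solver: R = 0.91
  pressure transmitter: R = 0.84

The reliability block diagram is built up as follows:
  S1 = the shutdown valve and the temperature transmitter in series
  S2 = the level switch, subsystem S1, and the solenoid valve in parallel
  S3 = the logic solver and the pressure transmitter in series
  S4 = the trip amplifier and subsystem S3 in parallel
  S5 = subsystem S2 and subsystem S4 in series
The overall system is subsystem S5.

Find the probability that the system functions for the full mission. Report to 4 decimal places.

0.9692

Series (shutdown valve and temperature transmitter): 0.730000 × 0.790000 = 0.576700
Parallel (level switch, [0.576700], and solenoid valve): 1 − (1 − 0.990000)(1 − 0.576700)(1 − 0.950000) = 0.999788
Series (logic solver and pressure transmitter): 0.910000 × 0.840000 = 0.764400
Parallel (trip amplifier and [0.764400]): 1 − (1 − 0.870000)(1 − 0.764400) = 0.969372
Series ([0.999788] and [0.969372]): 0.999788 × 0.969372 = 0.9692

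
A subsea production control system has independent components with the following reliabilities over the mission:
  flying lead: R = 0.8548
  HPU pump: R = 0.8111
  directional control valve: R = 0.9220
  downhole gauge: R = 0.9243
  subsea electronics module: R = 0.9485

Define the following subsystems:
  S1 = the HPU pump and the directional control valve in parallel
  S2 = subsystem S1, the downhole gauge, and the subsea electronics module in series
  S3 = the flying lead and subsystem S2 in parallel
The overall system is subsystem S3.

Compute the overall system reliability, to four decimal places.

0.9802

Parallel (HPU pump and directional control valve): 1 − (1 − 0.811100)(1 − 0.922000) = 0.985266
Series ([0.985266], downhole gauge, and subsea electronics module): 0.985266 × 0.924300 × 0.948500 = 0.863781
Parallel (flying lead and [0.863781]): 1 − (1 − 0.854800)(1 − 0.863781) = 0.9802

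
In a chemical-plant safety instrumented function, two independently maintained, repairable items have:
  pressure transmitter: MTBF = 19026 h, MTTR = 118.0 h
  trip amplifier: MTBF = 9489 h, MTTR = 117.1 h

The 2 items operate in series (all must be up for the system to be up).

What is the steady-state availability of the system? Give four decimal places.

0.9817

A(pressure transmitter) = MTBF/(MTBF+MTTR) = 19026/(19026+118.0) = 0.993836
A(trip amplifier) = MTBF/(MTBF+MTTR) = 9489/(9489+117.1) = 0.987810
Series availability: 0.993836 × 0.987810 = 0.9817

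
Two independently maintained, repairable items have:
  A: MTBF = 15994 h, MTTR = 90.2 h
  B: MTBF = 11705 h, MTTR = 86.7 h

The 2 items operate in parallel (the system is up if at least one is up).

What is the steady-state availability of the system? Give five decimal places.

0.99996

A(A) = MTBF/(MTBF+MTTR) = 15994/(15994+90.2) = 0.994392
A(B) = MTBF/(MTBF+MTTR) = 11705/(11705+86.7) = 0.992647
Parallel availability: 1 − (1 − 0.994392)(1 − 0.992647) = 0.99996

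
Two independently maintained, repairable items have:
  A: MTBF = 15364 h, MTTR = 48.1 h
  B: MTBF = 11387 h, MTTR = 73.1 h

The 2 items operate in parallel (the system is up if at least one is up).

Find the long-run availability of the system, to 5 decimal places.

A(A) = MTBF/(MTBF+MTTR) = 15364/(15364+48.1) = 0.996879
A(B) = MTBF/(MTBF+MTTR) = 11387/(11387+73.1) = 0.993621
Parallel availability: 1 − (1 − 0.996879)(1 − 0.993621) = 0.99998

0.99998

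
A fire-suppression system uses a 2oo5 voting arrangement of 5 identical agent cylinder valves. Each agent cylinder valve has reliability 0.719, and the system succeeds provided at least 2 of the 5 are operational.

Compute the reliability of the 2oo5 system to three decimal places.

R = Σ_{i=2}^{5} C(5,i) p^i (1−p)^{5−i} with p = 0.719
C(5,2)·0.719^2·0.281^3 = 0.11470
C(5,3)·0.719^3·0.281^2 = 0.29349
C(5,4)·0.719^4·0.281^1 = 0.37548
C(5,5)·0.719^5·0.281^0 = 0.19215
Sum = 0.976

0.976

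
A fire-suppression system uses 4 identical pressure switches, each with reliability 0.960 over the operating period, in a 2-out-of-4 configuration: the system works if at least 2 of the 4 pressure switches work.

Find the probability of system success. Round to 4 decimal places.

0.9998

R = Σ_{i=2}^{4} C(4,i) p^i (1−p)^{4−i} with p = 0.960
C(4,2)·0.960^2·0.040^2 = 0.008847
C(4,3)·0.960^3·0.040^1 = 0.141558
C(4,4)·0.960^4·0.040^0 = 0.849347
Sum = 0.9998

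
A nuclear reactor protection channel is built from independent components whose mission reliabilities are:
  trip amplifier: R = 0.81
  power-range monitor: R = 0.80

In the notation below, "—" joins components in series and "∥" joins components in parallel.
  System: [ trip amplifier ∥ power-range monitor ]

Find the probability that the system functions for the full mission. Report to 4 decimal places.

Parallel (trip amplifier and power-range monitor): 1 − (1 − 0.810000)(1 − 0.800000) = 0.9620

0.9620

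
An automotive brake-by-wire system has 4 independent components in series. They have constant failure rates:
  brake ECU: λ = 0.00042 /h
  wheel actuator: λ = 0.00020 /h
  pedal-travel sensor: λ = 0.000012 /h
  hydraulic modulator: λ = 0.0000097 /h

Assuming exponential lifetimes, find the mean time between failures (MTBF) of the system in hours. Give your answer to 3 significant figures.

Series of exponential components: λ_sys = Σ λ_i
λ_sys = 0.00042 + 0.00020 + 0.000012 + 0.0000097 = 6.4170e-04 /h
MTBF = 1 / λ_sys = 1560 h

1560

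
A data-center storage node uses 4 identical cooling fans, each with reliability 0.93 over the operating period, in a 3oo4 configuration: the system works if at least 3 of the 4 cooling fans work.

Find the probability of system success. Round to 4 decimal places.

0.9733

R = Σ_{i=3}^{4} C(4,i) p^i (1−p)^{4−i} with p = 0.93
C(4,3)·0.93^3·0.07^1 = 0.225220
C(4,4)·0.93^4·0.07^0 = 0.748052
Sum = 0.9733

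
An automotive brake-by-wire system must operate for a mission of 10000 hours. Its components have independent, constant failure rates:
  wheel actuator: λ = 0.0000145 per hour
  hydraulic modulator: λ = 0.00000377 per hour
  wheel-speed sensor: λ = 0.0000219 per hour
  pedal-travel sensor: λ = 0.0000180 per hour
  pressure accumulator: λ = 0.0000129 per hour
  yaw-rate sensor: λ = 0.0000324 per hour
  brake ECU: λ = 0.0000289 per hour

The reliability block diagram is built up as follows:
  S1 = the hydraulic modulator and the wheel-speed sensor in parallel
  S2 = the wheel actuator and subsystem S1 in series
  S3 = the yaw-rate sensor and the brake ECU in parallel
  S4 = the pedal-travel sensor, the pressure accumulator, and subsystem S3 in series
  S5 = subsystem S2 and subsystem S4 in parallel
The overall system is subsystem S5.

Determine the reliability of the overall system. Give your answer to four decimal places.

R(wheel actuator) = exp(−0.0000145 × 10000) = 0.865022
R(hydraulic modulator) = exp(−0.00000377 × 10000) = 0.963002
R(wheel-speed sensor) = exp(−0.0000219 × 10000) = 0.803322
R(pedal-travel sensor) = exp(−0.0000180 × 10000) = 0.835270
R(pressure accumulator) = exp(−0.0000129 × 10000) = 0.878974
R(yaw-rate sensor) = exp(−0.0000324 × 10000) = 0.723250
R(brake ECU) = exp(−0.0000289 × 10000) = 0.749012
Parallel (hydraulic modulator and wheel-speed sensor): 1 − (1 − 0.963002)(1 − 0.803322) = 0.992723
Series (wheel actuator and [0.992723]): 0.865022 × 0.992723 = 0.858727
Parallel (yaw-rate sensor and brake ECU): 1 − (1 − 0.723250)(1 − 0.749012) = 0.930539
Series (pedal-travel sensor, pressure accumulator, and [0.930539]): 0.835270 × 0.878974 × 0.930539 = 0.683184
Parallel ([0.858727] and [0.683184]): 1 − (1 − 0.858727)(1 − 0.683184) = 0.9552

0.9552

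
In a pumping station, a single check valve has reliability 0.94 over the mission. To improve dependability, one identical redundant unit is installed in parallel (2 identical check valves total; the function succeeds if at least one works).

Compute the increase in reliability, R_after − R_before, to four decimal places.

0.0564

R_before = 0.94
R_after = 1 − (1 − 0.94)^2 = 0.9964
ΔR = 0.9964 − 0.94 = 0.0564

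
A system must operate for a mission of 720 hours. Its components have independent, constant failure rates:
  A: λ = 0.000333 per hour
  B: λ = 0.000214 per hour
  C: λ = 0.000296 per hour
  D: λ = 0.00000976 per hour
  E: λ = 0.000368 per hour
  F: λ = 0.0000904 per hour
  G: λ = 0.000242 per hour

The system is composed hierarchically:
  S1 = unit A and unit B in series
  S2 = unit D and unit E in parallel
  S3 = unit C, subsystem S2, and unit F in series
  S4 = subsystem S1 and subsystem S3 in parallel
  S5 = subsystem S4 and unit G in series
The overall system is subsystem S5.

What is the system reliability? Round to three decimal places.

R(A) = exp(−0.000333 × 720) = 0.78682
R(B) = exp(−0.000214 × 720) = 0.85720
R(C) = exp(−0.000296 × 720) = 0.80806
R(D) = exp(−0.00000976 × 720) = 0.99300
R(E) = exp(−0.000368 × 720) = 0.76724
R(F) = exp(−0.0000904 × 720) = 0.93699
R(G) = exp(−0.000242 × 720) = 0.84010
Series (A and B): 0.78682 × 0.85720 = 0.67446
Parallel (D and E): 1 − (1 − 0.99300)(1 − 0.76724) = 0.99837
Series (C, [0.99837], and F): 0.80806 × 0.99837 × 0.93699 = 0.75591
Parallel ([0.67446] and [0.75591]): 1 − (1 − 0.67446)(1 − 0.75591) = 0.92054
Series ([0.92054] and G): 0.92054 × 0.84010 = 0.773

0.773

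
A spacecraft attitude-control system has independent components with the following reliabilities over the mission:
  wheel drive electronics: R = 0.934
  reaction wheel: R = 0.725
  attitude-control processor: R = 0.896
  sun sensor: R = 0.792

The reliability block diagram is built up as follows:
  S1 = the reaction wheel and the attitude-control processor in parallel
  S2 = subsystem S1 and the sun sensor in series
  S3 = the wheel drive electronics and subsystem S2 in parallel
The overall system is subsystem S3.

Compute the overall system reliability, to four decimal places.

Parallel (reaction wheel and attitude-control processor): 1 − (1 − 0.725000)(1 − 0.896000) = 0.971400
Series ([0.971400] and sun sensor): 0.971400 × 0.792000 = 0.769349
Parallel (wheel drive electronics and [0.769349]): 1 − (1 − 0.934000)(1 − 0.769349) = 0.9848

0.9848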